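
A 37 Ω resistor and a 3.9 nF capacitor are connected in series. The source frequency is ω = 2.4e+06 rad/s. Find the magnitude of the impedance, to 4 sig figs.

X_C = 1/(ωC) = 106.8 Ω
Z = 37.00 − j106.8 Ω
|Z| = √(37.00² + 106.8²) = 113.1 Ω

113.1 Ω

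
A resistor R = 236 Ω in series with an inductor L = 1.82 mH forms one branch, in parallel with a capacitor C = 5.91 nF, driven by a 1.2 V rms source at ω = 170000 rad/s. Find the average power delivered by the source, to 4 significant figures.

2.244 mW

X_L = ωL = 309.4 Ω
X_C = 1/(ωC) = 995.3 Ω
Branch 1 (R+jX_L): Z₁ = 236.0 + j309.4 Ω, |Z₁| = 389.1 Ω
Branch 2 (−jX_C): Z₂ = −j995.3 Ω
Parallel: Z = Z₁Z₂/(Z₁+Z₂), |Z| = 533.9 Ω, ∠Z = 33.68°
I = V/|Z| = 2.247 mA
P = VI cos φ = 1.2 × 0.002247 × cos(33.68°) = 2.244 mW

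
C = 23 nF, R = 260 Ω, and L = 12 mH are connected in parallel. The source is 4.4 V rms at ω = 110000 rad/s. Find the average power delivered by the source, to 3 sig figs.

74.5 mW

X_L = ωL = 1320 Ω
X_C = 1/(ωC) = 395 Ω
Parallel: admittances add. Y = 1/R + 1/(jωL) + jωC
Y = (0.00385 + j0.00177) S
|Y| = 0.00423 S → |Z| = 1/|Y| = 236 Ω, ∠Z = −∠Y = -24.7°
I = V/|Z| = 18.6 mA
P = VI cos φ = 4.4 × 0.0186 × cos(-24.7°) = 74.5 mW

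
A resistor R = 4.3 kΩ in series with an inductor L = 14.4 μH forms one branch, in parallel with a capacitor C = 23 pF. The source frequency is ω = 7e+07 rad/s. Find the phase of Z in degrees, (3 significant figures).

X_L = ωL = 1010 Ω
X_C = 1/(ωC) = 621 Ω
Branch 1 (R+jX_L): Z₁ = 4300 + j1010 Ω, |Z₁| = 4420 Ω
Branch 2 (−jX_C): Z₂ = −j621 Ω
Parallel: Z = Z₁Z₂/(Z₁+Z₂), |Z| = 635 Ω, ∠Z = -81.9°

-81.9°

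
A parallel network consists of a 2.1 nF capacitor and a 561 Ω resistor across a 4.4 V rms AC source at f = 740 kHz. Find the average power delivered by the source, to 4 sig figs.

34.51 mW

ω = 2πf = 4.65e+06 rad/s
X_C = 1/(ωC) = 102.4 Ω
Parallel: admittances add. Y = 1/R + jωC
Y = (0.001783 + j0.009764) S
|Y| = 0.009925 S → |Z| = 1/|Y| = 100.8 Ω, ∠Z = −∠Y = -79.65°
I = V/|Z| = 43.67 mA
P = VI cos φ = 4.4 × 0.04367 × cos(-79.65°) = 34.51 mW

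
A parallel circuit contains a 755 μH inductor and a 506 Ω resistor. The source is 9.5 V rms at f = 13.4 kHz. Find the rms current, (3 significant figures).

ω = 2πf = 84190 rad/s
X_L = ωL = 63.6 Ω
Parallel: admittances add. Y = 1/R + 1/(jωL)
Y = (0.00198 − j0.0157) S
|Y| = 0.0159 S → |Z| = 1/|Y| = 63.1 Ω, ∠Z = −∠Y = 82.8°
I = V/|Z| = 9.5/63.1 = 151 mA

151 mA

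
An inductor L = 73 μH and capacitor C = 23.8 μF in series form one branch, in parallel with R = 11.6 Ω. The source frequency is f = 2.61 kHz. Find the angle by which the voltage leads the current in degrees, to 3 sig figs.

ω = 2πf = 16400 rad/s
X_L = ωL = 1.20 Ω
X_C = 1/(ωC) = 2.56 Ω
Branch 1: Z₁ = R = 11.6 Ω
Branch 2 (series LC): Z₂ = j(X_L − X_C) = −j1.37 Ω
Parallel: Z = Z₁Z₂/(Z₁+Z₂), |Z| = 1.36 Ω, ∠Z = -83.3°

-83.3°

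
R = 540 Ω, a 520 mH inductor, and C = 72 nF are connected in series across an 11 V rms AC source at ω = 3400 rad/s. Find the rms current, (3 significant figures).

4.62 mA

X_L = ωL = 1770 Ω
X_C = 1/(ωC) = 4080 Ω
Net reactance X = X_L − X_C = -2320 Ω
Z = 540 − j2320 Ω
|Z| = √(540² + 2320²) = 2380 Ω
I = V/|Z| = 11/2380 = 4.62 mA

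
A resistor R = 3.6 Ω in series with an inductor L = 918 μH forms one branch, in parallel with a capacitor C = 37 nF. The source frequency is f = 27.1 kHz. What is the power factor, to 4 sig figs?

0.8431

ω = 2πf = 170300 rad/s
X_L = ωL = 156.3 Ω
X_C = 1/(ωC) = 158.7 Ω
Branch 1 (R+jX_L): Z₁ = 3.600 + j156.3 Ω, |Z₁| = 156.4 Ω
Branch 2 (−jX_C): Z₂ = −j158.7 Ω
Parallel: Z = Z₁Z₂/(Z₁+Z₂), |Z| = 5725 Ω, ∠Z = 32.53°
cos φ = cos(32.53°) = 0.8431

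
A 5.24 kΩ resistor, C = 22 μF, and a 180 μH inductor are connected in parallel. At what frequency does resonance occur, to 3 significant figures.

ω₀ = 1/√(LC) = 1/√(0.00018 × 2.2e-05) = 15890 rad/s
f₀ = ω₀/(2π) = 2.53 kHz

2.53 kHz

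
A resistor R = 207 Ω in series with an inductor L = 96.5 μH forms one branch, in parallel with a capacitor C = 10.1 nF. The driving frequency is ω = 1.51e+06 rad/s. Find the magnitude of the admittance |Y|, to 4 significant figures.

X_L = ωL = 145.7 Ω
X_C = 1/(ωC) = 65.57 Ω
Branch 1 (R+jX_L): Z₁ = 207.0 + j145.7 Ω, |Z₁| = 253.1 Ω
Branch 2 (−jX_C): Z₂ = −j65.57 Ω
Parallel: Z = Z₁Z₂/(Z₁+Z₂), |Z| = 74.78 Ω, ∠Z = -76.02°
|Y| = 1/|Z| = 13.37 mS

13.37 mS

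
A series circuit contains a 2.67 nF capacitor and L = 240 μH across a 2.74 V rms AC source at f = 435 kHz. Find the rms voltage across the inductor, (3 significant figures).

ω = 2πf = 2.733e+06 rad/s
X_L = ωL = 656 Ω
X_C = 1/(ωC) = 137 Ω
Net reactance X = X_L − X_C = 519 Ω
Z = j519 Ω
|Z| = √(0² + 519²) = 519 Ω
I = V/|Z| = 5.28 mA
V_L = I·|Z_L| = 0.00528 × 656 = 3.46 V

3.46 V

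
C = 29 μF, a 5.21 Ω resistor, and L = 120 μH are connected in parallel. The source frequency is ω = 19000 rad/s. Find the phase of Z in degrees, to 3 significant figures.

X_L = ωL = 2.28 Ω
X_C = 1/(ωC) = 1.81 Ω
Parallel: admittances add. Y = 1/R + 1/(jωL) + jωC
Y = (0.192 + j0.112) S
|Y| = 0.222 S → |Z| = 1/|Y| = 4.50 Ω, ∠Z = −∠Y = -30.4°

-30.4°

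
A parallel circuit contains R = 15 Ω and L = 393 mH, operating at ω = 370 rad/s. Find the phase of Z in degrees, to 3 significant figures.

5.89°

X_L = ωL = 145 Ω
Parallel: admittances add. Y = 1/R + 1/(jωL)
Y = (0.0667 − j0.00688) S
|Y| = 0.0670 S → |Z| = 1/|Y| = 14.9 Ω, ∠Z = −∠Y = 5.89°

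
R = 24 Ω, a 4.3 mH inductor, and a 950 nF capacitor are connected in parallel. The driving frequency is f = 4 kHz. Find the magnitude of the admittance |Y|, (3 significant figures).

44.2 mS

ω = 2πf = 25130 rad/s
X_L = ωL = 108 Ω
X_C = 1/(ωC) = 41.9 Ω
Parallel: admittances add. Y = 1/R + 1/(jωL) + jωC
Y = (0.0417 + j0.0146) S
|Y| = 0.0442 S → |Z| = 1/|Y| = 22.6 Ω, ∠Z = −∠Y = -19.3°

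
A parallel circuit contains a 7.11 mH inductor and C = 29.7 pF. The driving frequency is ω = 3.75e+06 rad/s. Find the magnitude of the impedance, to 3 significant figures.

X_L = ωL = 26700 Ω
X_C = 1/(ωC) = 8980 Ω
Parallel: admittances add. Y = 1/(jωL) + jωC
Y = (0 + j7.39e-05) S
|Y| = 7.39e-05 S → |Z| = 1/|Y| = 13500 Ω, ∠Z = −∠Y = -90.0°

13500 Ω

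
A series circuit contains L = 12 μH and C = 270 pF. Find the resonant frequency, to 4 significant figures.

ω₀ = 1/√(LC) = 1/√(1.2e-05 × 2.7e-10) = 1.757e+07 rad/s
f₀ = ω₀/(2π) = 2.796 MHz

2.796 MHz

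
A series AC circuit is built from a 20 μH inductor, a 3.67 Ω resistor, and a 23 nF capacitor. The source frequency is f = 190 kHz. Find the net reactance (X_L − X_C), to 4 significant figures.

-12.54 Ω

ω = 2πf = 1.194e+06 rad/s
X_L = ωL = 23.88 Ω
X_C = 1/(ωC) = 36.42 Ω
X = 23.88 − 36.42 = -12.54 Ω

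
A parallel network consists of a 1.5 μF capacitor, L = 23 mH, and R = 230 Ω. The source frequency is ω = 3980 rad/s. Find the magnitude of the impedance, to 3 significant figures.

X_L = ωL = 91.5 Ω
X_C = 1/(ωC) = 168 Ω
Parallel: admittances add. Y = 1/R + 1/(jωL) + jωC
Y = (0.00435 − j0.00495) S
|Y| = 0.00659 S → |Z| = 1/|Y| = 152 Ω, ∠Z = −∠Y = 48.7°

152 Ω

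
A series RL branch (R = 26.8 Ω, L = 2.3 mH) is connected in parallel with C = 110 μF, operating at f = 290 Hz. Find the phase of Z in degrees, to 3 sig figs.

-79.4°

ω = 2πf = 1822 rad/s
X_L = ωL = 4.19 Ω
X_C = 1/(ωC) = 4.99 Ω
Branch 1 (R+jX_L): Z₁ = 26.8 + j4.19 Ω, |Z₁| = 27.1 Ω
Branch 2 (−jX_C): Z₂ = −j4.99 Ω
Parallel: Z = Z₁Z₂/(Z₁+Z₂), |Z| = 5.05 Ω, ∠Z = -79.4°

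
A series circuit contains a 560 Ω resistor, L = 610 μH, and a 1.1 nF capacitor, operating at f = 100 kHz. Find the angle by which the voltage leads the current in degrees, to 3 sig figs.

ω = 2πf = 628300 rad/s
X_L = ωL = 383 Ω
X_C = 1/(ωC) = 1450 Ω
Net reactance X = X_L − X_C = -1060 Ω
Z = 560 − j1060 Ω
|Z| = √(560² + 1060²) = 1200 Ω
∠Z = arctan(-1060/560) = -62.2°

-62.2°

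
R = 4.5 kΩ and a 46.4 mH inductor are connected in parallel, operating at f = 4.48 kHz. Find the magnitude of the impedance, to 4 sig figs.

1254 Ω

ω = 2πf = 28150 rad/s
X_L = ωL = 1306 Ω
Parallel: admittances add. Y = 1/R + 1/(jωL)
Y = (0.0002222 − j0.0007656) S
|Y| = 0.0007972 S → |Z| = 1/|Y| = 1254 Ω, ∠Z = −∠Y = 73.81°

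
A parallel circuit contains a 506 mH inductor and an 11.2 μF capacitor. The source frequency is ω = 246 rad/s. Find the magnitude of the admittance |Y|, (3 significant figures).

X_L = ωL = 124 Ω
X_C = 1/(ωC) = 363 Ω
Parallel: admittances add. Y = 1/(jωL) + jωC
Y = (0 − j0.00528) S
|Y| = 0.00528 S → |Z| = 1/|Y| = 189 Ω, ∠Z = −∠Y = 90.0°

5.28 mS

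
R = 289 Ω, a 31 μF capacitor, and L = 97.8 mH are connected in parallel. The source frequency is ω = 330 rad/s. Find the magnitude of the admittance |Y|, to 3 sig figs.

X_L = ωL = 32.3 Ω
X_C = 1/(ωC) = 97.8 Ω
Parallel: admittances add. Y = 1/R + 1/(jωL) + jωC
Y = (0.00346 − j0.0208) S
|Y| = 0.0210 S → |Z| = 1/|Y| = 47.5 Ω, ∠Z = −∠Y = 80.5°

21.0 mS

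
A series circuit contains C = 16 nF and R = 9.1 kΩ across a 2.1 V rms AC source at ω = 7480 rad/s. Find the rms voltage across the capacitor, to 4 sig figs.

X_C = 1/(ωC) = 8356 Ω
Z = 9100 − j8356 Ω
|Z| = √(9100² + 8356²) = 12350 Ω
I = V/|Z| = 170.0 μA
V_C = I·|Z_C| = 0.0001700 × 8356 = 1.420 V

1.420 V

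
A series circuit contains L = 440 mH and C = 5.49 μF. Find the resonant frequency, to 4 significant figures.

102.4 Hz

ω₀ = 1/√(LC) = 1/√(0.44 × 5.49e-06) = 643.4 rad/s
f₀ = ω₀/(2π) = 102.4 Hz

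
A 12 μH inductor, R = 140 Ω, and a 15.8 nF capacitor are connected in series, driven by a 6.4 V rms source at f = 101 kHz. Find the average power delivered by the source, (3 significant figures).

204 mW

ω = 2πf = 634600 rad/s
X_L = ωL = 7.62 Ω
X_C = 1/(ωC) = 99.7 Ω
Net reactance X = X_L − X_C = -92.1 Ω
Z = 140 − j92.1 Ω
|Z| = √(140² + 92.1²) = 168 Ω
∠Z = arctan(-92.1/140) = -33.3°
I = V/|Z| = 38.2 mA
P = VI cos φ = 6.4 × 0.0382 × cos(-33.3°) = 204 mW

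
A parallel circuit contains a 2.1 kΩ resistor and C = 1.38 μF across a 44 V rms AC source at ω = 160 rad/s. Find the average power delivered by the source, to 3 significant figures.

922 mW

X_C = 1/(ωC) = 4530 Ω
Parallel: admittances add. Y = 1/R + jωC
Y = (0.000476 + j0.000221) S
|Y| = 0.000525 S → |Z| = 1/|Y| = 1910 Ω, ∠Z = −∠Y = -24.9°
I = V/|Z| = 23.1 mA
P = VI cos φ = 44 × 0.0231 × cos(-24.9°) = 922 mW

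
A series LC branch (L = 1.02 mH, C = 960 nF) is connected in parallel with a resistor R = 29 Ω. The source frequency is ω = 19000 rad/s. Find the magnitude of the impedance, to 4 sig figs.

X_L = ωL = 19.38 Ω
X_C = 1/(ωC) = 54.82 Ω
Branch 1: Z₁ = R = 29.00 Ω
Branch 2 (series LC): Z₂ = j(X_L − X_C) = −j35.44 Ω
Parallel: Z = Z₁Z₂/(Z₁+Z₂), |Z| = 22.44 Ω, ∠Z = -39.29°

22.44 Ω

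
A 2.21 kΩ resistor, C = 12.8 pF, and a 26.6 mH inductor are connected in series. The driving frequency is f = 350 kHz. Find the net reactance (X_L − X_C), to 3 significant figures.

23000 Ω

ω = 2πf = 2.199e+06 rad/s
X_L = ωL = 58500 Ω
X_C = 1/(ωC) = 35500 Ω
X = 58500 − 35500 = 23000 Ω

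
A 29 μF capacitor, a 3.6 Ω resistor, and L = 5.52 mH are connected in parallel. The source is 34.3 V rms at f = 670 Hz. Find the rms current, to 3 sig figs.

ω = 2πf = 4210 rad/s
X_L = ωL = 23.2 Ω
X_C = 1/(ωC) = 8.19 Ω
Parallel: admittances add. Y = 1/R + 1/(jωL) + jωC
Y = (0.278 + j0.0790) S
|Y| = 0.289 S → |Z| = 1/|Y| = 3.46 Ω, ∠Z = −∠Y = -15.9°
I = V/|Z| = 34.3/3.46 = 9.91 A

9.91 A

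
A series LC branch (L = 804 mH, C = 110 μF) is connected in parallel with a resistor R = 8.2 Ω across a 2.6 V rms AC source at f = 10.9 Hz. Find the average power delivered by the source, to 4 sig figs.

824.4 mW

ω = 2πf = 68.49 rad/s
X_L = ωL = 55.06 Ω
X_C = 1/(ωC) = 132.7 Ω
Branch 1: Z₁ = R = 8.200 Ω
Branch 2 (series LC): Z₂ = j(X_L − X_C) = −j77.68 Ω
Parallel: Z = Z₁Z₂/(Z₁+Z₂), |Z| = 8.155 Ω, ∠Z = -6.026°
I = V/|Z| = 318.8 mA
P = VI cos φ = 2.6 × 0.3188 × cos(-6.026°) = 824.4 mW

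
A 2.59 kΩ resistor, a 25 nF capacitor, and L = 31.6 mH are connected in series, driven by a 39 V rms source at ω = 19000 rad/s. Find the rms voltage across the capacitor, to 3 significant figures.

27.4 V

X_L = ωL = 600 Ω
X_C = 1/(ωC) = 2110 Ω
Net reactance X = X_L − X_C = -1500 Ω
Z = 2590 − j1500 Ω
|Z| = √(2590² + 1500²) = 3000 Ω
I = V/|Z| = 13.0 mA
V_C = I·|Z_C| = 0.0130 × 2110 = 27.4 V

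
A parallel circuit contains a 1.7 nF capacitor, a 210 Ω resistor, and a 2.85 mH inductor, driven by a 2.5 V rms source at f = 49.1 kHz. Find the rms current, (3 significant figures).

12.0 mA

ω = 2πf = 308500 rad/s
X_L = ωL = 879 Ω
X_C = 1/(ωC) = 1910 Ω
Parallel: admittances add. Y = 1/R + 1/(jωL) + jωC
Y = (0.00476 − j0.000613) S
|Y| = 0.00480 S → |Z| = 1/|Y| = 208 Ω, ∠Z = −∠Y = 7.33°
I = V/|Z| = 2.5/208 = 12.0 mA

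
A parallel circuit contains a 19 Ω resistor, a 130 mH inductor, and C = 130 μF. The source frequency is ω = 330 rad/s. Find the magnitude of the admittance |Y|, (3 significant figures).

X_L = ωL = 42.9 Ω
X_C = 1/(ωC) = 23.3 Ω
Parallel: admittances add. Y = 1/R + 1/(jωL) + jωC
Y = (0.0526 + j0.0196) S
|Y| = 0.0562 S → |Z| = 1/|Y| = 17.8 Ω, ∠Z = −∠Y = -20.4°

56.2 mS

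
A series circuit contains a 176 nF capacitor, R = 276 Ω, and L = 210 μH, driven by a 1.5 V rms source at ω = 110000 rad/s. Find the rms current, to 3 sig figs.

X_L = ωL = 23.1 Ω
X_C = 1/(ωC) = 51.7 Ω
Net reactance X = X_L − X_C = -28.6 Ω
Z = 276 − j28.6 Ω
|Z| = √(276² + 28.6²) = 277 Ω
I = V/|Z| = 1.5/277 = 5.41 mA

5.41 mA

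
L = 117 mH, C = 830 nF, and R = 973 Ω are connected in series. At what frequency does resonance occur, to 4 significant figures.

510.7 Hz

ω₀ = 1/√(LC) = 1/√(0.117 × 8.3e-07) = 3209 rad/s
f₀ = ω₀/(2π) = 510.7 Hz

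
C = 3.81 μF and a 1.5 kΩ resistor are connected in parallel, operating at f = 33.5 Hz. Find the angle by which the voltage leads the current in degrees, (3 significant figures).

-50.3°

ω = 2πf = 210.5 rad/s
X_C = 1/(ωC) = 1250 Ω
Parallel: admittances add. Y = 1/R + jωC
Y = (0.000667 + j0.000802) S
|Y| = 0.00104 S → |Z| = 1/|Y| = 959 Ω, ∠Z = −∠Y = -50.3°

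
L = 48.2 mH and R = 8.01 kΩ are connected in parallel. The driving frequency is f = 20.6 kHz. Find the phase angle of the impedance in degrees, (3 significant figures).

52.1°

ω = 2πf = 129400 rad/s
X_L = ωL = 6240 Ω
Parallel: admittances add. Y = 1/R + 1/(jωL)
Y = (0.000125 − j0.000160) S
|Y| = 0.000203 S → |Z| = 1/|Y| = 4920 Ω, ∠Z = −∠Y = 52.1°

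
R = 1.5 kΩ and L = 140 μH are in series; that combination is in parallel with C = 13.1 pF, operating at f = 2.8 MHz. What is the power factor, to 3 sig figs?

ω = 2πf = 1.759e+07 rad/s
X_L = ωL = 2460 Ω
X_C = 1/(ωC) = 4340 Ω
Branch 1 (R+jX_L): Z₁ = 1500 + j2460 Ω, |Z₁| = 2880 Ω
Branch 2 (−jX_C): Z₂ = −j4340 Ω
Parallel: Z = Z₁Z₂/(Z₁+Z₂), |Z| = 5210 Ω, ∠Z = 20.0°
cos φ = cos(20.0°) = 0.940

0.940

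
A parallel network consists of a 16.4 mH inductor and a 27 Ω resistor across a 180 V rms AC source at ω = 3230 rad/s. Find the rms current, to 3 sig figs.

7.48 A

X_L = ωL = 53.0 Ω
Parallel: admittances add. Y = 1/R + 1/(jωL)
Y = (0.0370 − j0.0189) S
|Y| = 0.0416 S → |Z| = 1/|Y| = 24.1 Ω, ∠Z = −∠Y = 27.0°
I = V/|Z| = 180/24.1 = 7.48 A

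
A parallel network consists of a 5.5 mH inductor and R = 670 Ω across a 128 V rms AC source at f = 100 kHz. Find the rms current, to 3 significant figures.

ω = 2πf = 628300 rad/s
X_L = ωL = 3460 Ω
Parallel: admittances add. Y = 1/R + 1/(jωL)
Y = (0.00149 − j0.000289) S
|Y| = 0.00152 S → |Z| = 1/|Y| = 658 Ω, ∠Z = −∠Y = 11.0°
I = V/|Z| = 128/658 = 195 mA

195 mA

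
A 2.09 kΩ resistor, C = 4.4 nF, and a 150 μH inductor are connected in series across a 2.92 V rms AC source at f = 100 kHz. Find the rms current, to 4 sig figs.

ω = 2πf = 628300 rad/s
X_L = ωL = 94.25 Ω
X_C = 1/(ωC) = 361.7 Ω
Net reactance X = X_L − X_C = -267.5 Ω
Z = 2090 − j267.5 Ω
|Z| = √(2090² + 267.5²) = 2107 Ω
I = V/|Z| = 2.92/2107 = 1.386 mA

1.386 mA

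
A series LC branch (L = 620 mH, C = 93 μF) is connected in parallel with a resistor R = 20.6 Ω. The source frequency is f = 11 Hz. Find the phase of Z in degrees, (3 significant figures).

-10.4°

ω = 2πf = 69.12 rad/s
X_L = ωL = 42.9 Ω
X_C = 1/(ωC) = 156 Ω
Branch 1: Z₁ = R = 20.6 Ω
Branch 2 (series LC): Z₂ = j(X_L − X_C) = −j113 Ω
Parallel: Z = Z₁Z₂/(Z₁+Z₂), |Z| = 20.3 Ω, ∠Z = -10.4°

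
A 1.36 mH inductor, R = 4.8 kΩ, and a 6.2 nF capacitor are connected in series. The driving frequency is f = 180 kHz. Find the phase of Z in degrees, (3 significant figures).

ω = 2πf = 1.131e+06 rad/s
X_L = ωL = 1540 Ω
X_C = 1/(ωC) = 143 Ω
Net reactance X = X_L − X_C = 1400 Ω
Z = 4800 + j1400 Ω
|Z| = √(4800² + 1400²) = 5000 Ω
∠Z = arctan(1400/4800) = 16.2°

16.2°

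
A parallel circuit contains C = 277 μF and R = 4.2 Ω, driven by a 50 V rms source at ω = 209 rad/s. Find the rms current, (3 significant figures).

X_C = 1/(ωC) = 17.3 Ω
Parallel: admittances add. Y = 1/R + jωC
Y = (0.238 + j0.0579) S
|Y| = 0.245 S → |Z| = 1/|Y| = 4.08 Ω, ∠Z = −∠Y = -13.7°
I = V/|Z| = 50/4.08 = 12.3 A

12.3 A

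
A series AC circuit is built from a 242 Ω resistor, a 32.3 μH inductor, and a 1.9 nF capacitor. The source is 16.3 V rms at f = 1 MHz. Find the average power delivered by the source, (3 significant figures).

884 mW

ω = 2πf = 6.283e+06 rad/s
X_L = ωL = 203 Ω
X_C = 1/(ωC) = 83.8 Ω
Net reactance X = X_L − X_C = 119 Ω
Z = 242 + j119 Ω
|Z| = √(242² + 119²) = 270 Ω
∠Z = arctan(119/242) = 26.2°
I = V/|Z| = 60.4 mA
P = VI cos φ = 16.3 × 0.0604 × cos(26.2°) = 884 mW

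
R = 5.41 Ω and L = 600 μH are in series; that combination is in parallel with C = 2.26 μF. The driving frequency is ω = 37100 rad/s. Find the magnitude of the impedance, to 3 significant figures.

23.4 Ω

X_L = ωL = 22.3 Ω
X_C = 1/(ωC) = 11.9 Ω
Branch 1 (R+jX_L): Z₁ = 5.41 + j22.3 Ω, |Z₁| = 22.9 Ω
Branch 2 (−jX_C): Z₂ = −j11.9 Ω
Parallel: Z = Z₁Z₂/(Z₁+Z₂), |Z| = 23.4 Ω, ∠Z = -76.0°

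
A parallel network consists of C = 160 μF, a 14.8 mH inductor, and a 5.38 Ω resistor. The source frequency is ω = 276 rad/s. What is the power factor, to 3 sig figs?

0.680

X_L = ωL = 4.08 Ω
X_C = 1/(ωC) = 22.6 Ω
Parallel: admittances add. Y = 1/R + 1/(jωL) + jωC
Y = (0.186 − j0.201) S
|Y| = 0.274 S → |Z| = 1/|Y| = 3.66 Ω, ∠Z = −∠Y = 47.2°
cos φ = cos(47.2°) = 0.680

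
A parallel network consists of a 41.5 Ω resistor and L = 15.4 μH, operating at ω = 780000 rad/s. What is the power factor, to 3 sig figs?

0.278

X_L = ωL = 12.0 Ω
Parallel: admittances add. Y = 1/R + 1/(jωL)
Y = (0.0241 − j0.0833) S
|Y| = 0.0867 S → |Z| = 1/|Y| = 11.5 Ω, ∠Z = −∠Y = 73.9°
cos φ = cos(73.9°) = 0.278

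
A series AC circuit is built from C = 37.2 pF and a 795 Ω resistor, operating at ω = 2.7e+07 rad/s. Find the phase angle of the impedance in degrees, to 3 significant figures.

X_C = 1/(ωC) = 996 Ω
Z = 795 − j996 Ω
|Z| = √(795² + 996²) = 1270 Ω
∠Z = arctan(-996/795) = -51.4°

-51.4°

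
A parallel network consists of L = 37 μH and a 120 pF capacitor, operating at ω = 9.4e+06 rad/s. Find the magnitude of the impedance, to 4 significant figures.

572.3 Ω

X_L = ωL = 347.8 Ω
X_C = 1/(ωC) = 886.5 Ω
Parallel: admittances add. Y = 1/(jωL) + jωC
Y = (0 − j0.001747) S
|Y| = 0.001747 S → |Z| = 1/|Y| = 572.3 Ω, ∠Z = −∠Y = 90.00°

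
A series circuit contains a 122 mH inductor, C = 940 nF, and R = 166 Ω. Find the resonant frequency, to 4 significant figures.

470.0 Hz

ω₀ = 1/√(LC) = 1/√(0.122 × 9.4e-07) = 2953 rad/s
f₀ = ω₀/(2π) = 470.0 Hz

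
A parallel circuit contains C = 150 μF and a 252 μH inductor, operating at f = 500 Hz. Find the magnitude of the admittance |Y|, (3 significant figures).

ω = 2πf = 3142 rad/s
X_L = ωL = 0.792 Ω
X_C = 1/(ωC) = 2.12 Ω
Parallel: admittances add. Y = 1/(jωL) + jωC
Y = (0 − j0.792) S
|Y| = 0.792 S → |Z| = 1/|Y| = 1.26 Ω, ∠Z = −∠Y = 90.0°

792 mS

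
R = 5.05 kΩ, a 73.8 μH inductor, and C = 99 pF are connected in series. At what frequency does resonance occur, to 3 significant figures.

1.86 MHz

ω₀ = 1/√(LC) = 1/√(7.38e-05 × 9.9e-11) = 1.17e+07 rad/s
f₀ = ω₀/(2π) = 1.86 MHz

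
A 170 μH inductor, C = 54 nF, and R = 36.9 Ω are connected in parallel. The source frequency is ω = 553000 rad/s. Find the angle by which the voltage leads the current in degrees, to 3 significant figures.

X_L = ωL = 94.0 Ω
X_C = 1/(ωC) = 33.5 Ω
Parallel: admittances add. Y = 1/R + 1/(jωL) + jωC
Y = (0.0271 + j0.0192) S
|Y| = 0.0332 S → |Z| = 1/|Y| = 30.1 Ω, ∠Z = −∠Y = -35.4°

-35.4°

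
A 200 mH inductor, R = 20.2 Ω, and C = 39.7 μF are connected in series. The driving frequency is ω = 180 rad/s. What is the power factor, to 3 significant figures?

0.191

X_L = ωL = 36.0 Ω
X_C = 1/(ωC) = 140 Ω
Net reactance X = X_L − X_C = -104 Ω
Z = 20.2 − j104 Ω
|Z| = √(20.2² + 104²) = 106 Ω
∠Z = arctan(-104/20.2) = -79.0°
cos φ = cos(-79.0°) = 0.191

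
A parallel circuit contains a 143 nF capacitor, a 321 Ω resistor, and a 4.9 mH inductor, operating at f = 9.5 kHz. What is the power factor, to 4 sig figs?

0.5200

ω = 2πf = 59690 rad/s
X_L = ωL = 292.5 Ω
X_C = 1/(ωC) = 117.2 Ω
Parallel: admittances add. Y = 1/R + 1/(jωL) + jωC
Y = (0.003115 + j0.005117) S
|Y| = 0.005990 S → |Z| = 1/|Y| = 166.9 Ω, ∠Z = −∠Y = -58.67°
cos φ = cos(-58.67°) = 0.5200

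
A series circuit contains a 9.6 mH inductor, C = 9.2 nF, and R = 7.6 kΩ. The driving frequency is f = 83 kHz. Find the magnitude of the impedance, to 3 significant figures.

8990 Ω

ω = 2πf = 521500 rad/s
X_L = ωL = 5010 Ω
X_C = 1/(ωC) = 208 Ω
Net reactance X = X_L − X_C = 4800 Ω
Z = 7600 + j4800 Ω
|Z| = √(7600² + 4800²) = 8990 Ω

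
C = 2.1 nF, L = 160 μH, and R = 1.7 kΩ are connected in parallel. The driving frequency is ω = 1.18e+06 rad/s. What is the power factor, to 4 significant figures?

X_L = ωL = 188.8 Ω
X_C = 1/(ωC) = 403.6 Ω
Parallel: admittances add. Y = 1/R + 1/(jωL) + jωC
Y = (0.0005882 − j0.002819) S
|Y| = 0.002879 S → |Z| = 1/|Y| = 347.3 Ω, ∠Z = −∠Y = 78.21°
cos φ = cos(78.21°) = 0.2043

0.2043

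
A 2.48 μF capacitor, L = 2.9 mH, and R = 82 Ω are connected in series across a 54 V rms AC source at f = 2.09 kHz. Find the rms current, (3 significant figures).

ω = 2πf = 13130 rad/s
X_L = ωL = 38.1 Ω
X_C = 1/(ωC) = 30.7 Ω
Net reactance X = X_L − X_C = 7.38 Ω
Z = 82.0 + j7.38 Ω
|Z| = √(82.0² + 7.38²) = 82.3 Ω
I = V/|Z| = 54/82.3 = 656 mA

656 mA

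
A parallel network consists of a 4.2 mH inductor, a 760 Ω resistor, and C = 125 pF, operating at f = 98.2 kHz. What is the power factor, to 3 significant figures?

0.974

ω = 2πf = 617000 rad/s
X_L = ωL = 2590 Ω
X_C = 1/(ωC) = 13000 Ω
Parallel: admittances add. Y = 1/R + 1/(jωL) + jωC
Y = (0.00132 − j0.000309) S
|Y| = 0.00135 S → |Z| = 1/|Y| = 740 Ω, ∠Z = −∠Y = 13.2°
cos φ = cos(13.2°) = 0.974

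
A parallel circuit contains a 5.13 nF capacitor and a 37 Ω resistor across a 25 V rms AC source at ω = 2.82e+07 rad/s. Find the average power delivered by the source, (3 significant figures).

X_C = 1/(ωC) = 6.91 Ω
Parallel: admittances add. Y = 1/R + jωC
Y = (0.0270 + j0.145) S
|Y| = 0.147 S → |Z| = 1/|Y| = 6.79 Ω, ∠Z = −∠Y = -79.4°
I = V/|Z| = 3.68 A
P = VI cos φ = 25 × 3.68 × cos(-79.4°) = 16.9 W

16.9 W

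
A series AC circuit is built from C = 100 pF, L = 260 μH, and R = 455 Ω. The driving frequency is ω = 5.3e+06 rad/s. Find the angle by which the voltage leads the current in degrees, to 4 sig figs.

X_L = ωL = 1378 Ω
X_C = 1/(ωC) = 1887 Ω
Net reactance X = X_L − X_C = -508.8 Ω
Z = 455.0 − j508.8 Ω
|Z| = √(455.0² + 508.8²) = 682.6 Ω
∠Z = arctan(-508.8/455.0) = -48.19°

-48.19°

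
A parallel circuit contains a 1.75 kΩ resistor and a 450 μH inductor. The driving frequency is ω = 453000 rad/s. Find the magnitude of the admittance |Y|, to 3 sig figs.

X_L = ωL = 204 Ω
Parallel: admittances add. Y = 1/R + 1/(jωL)
Y = (0.000571 − j0.00491) S
|Y| = 0.00494 S → |Z| = 1/|Y| = 202 Ω, ∠Z = −∠Y = 83.4°

4.94 mS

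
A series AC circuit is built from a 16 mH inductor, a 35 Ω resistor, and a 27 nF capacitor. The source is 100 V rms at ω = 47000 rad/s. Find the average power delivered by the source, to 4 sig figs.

X_L = ωL = 752.0 Ω
X_C = 1/(ωC) = 788.0 Ω
Net reactance X = X_L − X_C = -36.02 Ω
Z = 35.00 − j36.02 Ω
|Z| = √(35.00² + 36.02²) = 50.23 Ω
∠Z = arctan(-36.02/35.00) = -45.82°
I = V/|Z| = 1.991 A
P = VI cos φ = 100 × 1.991 × cos(-45.82°) = 138.7 W

138.7 W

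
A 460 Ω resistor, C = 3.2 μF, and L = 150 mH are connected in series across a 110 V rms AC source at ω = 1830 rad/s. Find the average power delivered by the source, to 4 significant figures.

X_L = ωL = 274.5 Ω
X_C = 1/(ωC) = 170.8 Ω
Net reactance X = X_L − X_C = 103.7 Ω
Z = 460.0 + j103.7 Ω
|Z| = √(460.0² + 103.7²) = 471.6 Ω
∠Z = arctan(103.7/460.0) = 12.71°
I = V/|Z| = 233.3 mA
P = VI cos φ = 110 × 0.2333 × cos(12.71°) = 25.03 W

25.03 W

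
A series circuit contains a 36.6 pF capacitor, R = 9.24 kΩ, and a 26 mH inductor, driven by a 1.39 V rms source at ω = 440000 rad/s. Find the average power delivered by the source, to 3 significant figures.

6.73 μW

X_L = ωL = 11400 Ω
X_C = 1/(ωC) = 62100 Ω
Net reactance X = X_L − X_C = -50700 Ω
Z = 9240 − j50700 Ω
|Z| = √(9240² + 50700²) = 51500 Ω
∠Z = arctan(-50700/9240) = -79.7°
I = V/|Z| = 27.0 μA
P = VI cos φ = 1.39 × 2.7e-05 × cos(-79.7°) = 6.73 μW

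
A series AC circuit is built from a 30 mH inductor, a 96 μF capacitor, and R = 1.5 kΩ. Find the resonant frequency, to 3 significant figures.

ω₀ = 1/√(LC) = 1/√(0.03 × 9.6e-05) = 589.3 rad/s
f₀ = ω₀/(2π) = 93.8 Hz

93.8 Hz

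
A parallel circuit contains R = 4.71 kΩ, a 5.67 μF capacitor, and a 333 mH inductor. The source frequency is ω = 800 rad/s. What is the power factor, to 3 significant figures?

X_L = ωL = 266 Ω
X_C = 1/(ωC) = 220 Ω
Parallel: admittances add. Y = 1/R + 1/(jωL) + jωC
Y = (0.000212 + j0.000782) S
|Y| = 0.000811 S → |Z| = 1/|Y| = 1230 Ω, ∠Z = −∠Y = -74.8°
cos φ = cos(-74.8°) = 0.262

0.262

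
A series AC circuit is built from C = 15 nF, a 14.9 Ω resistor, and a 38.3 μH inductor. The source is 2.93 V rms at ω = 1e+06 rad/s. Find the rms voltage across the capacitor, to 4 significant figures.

X_L = ωL = 38.30 Ω
X_C = 1/(ωC) = 66.67 Ω
Net reactance X = X_L − X_C = -28.37 Ω
Z = 14.90 − j28.37 Ω
|Z| = √(14.90² + 28.37²) = 32.04 Ω
I = V/|Z| = 91.44 mA
V_C = I·|Z_C| = 0.09144 × 66.67 = 6.096 V

6.096 V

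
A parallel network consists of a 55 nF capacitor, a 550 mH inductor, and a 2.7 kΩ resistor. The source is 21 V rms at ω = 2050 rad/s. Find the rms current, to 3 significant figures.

X_L = ωL = 1130 Ω
X_C = 1/(ωC) = 8870 Ω
Parallel: admittances add. Y = 1/R + 1/(jωL) + jωC
Y = (0.000370 − j0.000774) S
|Y| = 0.000858 S → |Z| = 1/|Y| = 1170 Ω, ∠Z = −∠Y = 64.4°
I = V/|Z| = 21/1170 = 18.0 mA

18.0 mA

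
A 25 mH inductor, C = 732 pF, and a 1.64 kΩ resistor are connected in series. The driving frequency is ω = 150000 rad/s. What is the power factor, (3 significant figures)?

0.293

X_L = ωL = 3750 Ω
X_C = 1/(ωC) = 9110 Ω
Net reactance X = X_L − X_C = -5360 Ω
Z = 1640 − j5360 Ω
|Z| = √(1640² + 5360²) = 5600 Ω
∠Z = arctan(-5360/1640) = -73.0°
cos φ = cos(-73.0°) = 0.293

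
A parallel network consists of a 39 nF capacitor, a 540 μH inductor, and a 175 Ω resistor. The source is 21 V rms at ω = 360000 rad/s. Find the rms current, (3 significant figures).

222 mA

X_L = ωL = 194 Ω
X_C = 1/(ωC) = 71.2 Ω
Parallel: admittances add. Y = 1/R + 1/(jωL) + jωC
Y = (0.00571 + j0.00890) S
|Y| = 0.0106 S → |Z| = 1/|Y| = 94.6 Ω, ∠Z = −∠Y = -57.3°
I = V/|Z| = 21/94.6 = 222 mA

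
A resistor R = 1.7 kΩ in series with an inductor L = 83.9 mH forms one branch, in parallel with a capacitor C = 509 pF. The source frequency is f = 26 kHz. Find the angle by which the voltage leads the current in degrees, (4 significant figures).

-51.73°

ω = 2πf = 163400 rad/s
X_L = ωL = 13710 Ω
X_C = 1/(ωC) = 12030 Ω
Branch 1 (R+jX_L): Z₁ = 1700 + j13710 Ω, |Z₁| = 13810 Ω
Branch 2 (−jX_C): Z₂ = −j12030 Ω
Parallel: Z = Z₁Z₂/(Z₁+Z₂), |Z| = 69500 Ω, ∠Z = -51.73°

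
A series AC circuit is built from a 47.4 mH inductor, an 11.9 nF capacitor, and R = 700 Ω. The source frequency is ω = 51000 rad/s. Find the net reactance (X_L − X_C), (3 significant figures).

X_L = ωL = 2420 Ω
X_C = 1/(ωC) = 1650 Ω
X = 2420 − 1650 = 770 Ω

770 Ω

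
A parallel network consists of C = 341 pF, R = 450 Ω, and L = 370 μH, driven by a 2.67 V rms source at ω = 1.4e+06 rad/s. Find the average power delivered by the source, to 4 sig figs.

X_L = ωL = 518.0 Ω
X_C = 1/(ωC) = 2095 Ω
Parallel: admittances add. Y = 1/R + 1/(jωL) + jωC
Y = (0.002222 − j0.001453) S
|Y| = 0.002655 S → |Z| = 1/|Y| = 376.6 Ω, ∠Z = −∠Y = 33.18°
I = V/|Z| = 7.089 mA
P = VI cos φ = 2.67 × 0.007089 × cos(33.18°) = 15.84 mW

15.84 mW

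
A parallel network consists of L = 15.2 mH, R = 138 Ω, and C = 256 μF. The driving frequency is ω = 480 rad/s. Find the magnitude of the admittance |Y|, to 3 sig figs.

15.9 mS

X_L = ωL = 7.30 Ω
X_C = 1/(ωC) = 8.14 Ω
Parallel: admittances add. Y = 1/R + 1/(jωL) + jωC
Y = (0.00725 − j0.0142) S
|Y| = 0.0159 S → |Z| = 1/|Y| = 62.8 Ω, ∠Z = −∠Y = 62.9°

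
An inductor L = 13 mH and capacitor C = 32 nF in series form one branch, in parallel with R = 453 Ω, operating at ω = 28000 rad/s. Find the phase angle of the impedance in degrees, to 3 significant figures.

X_L = ωL = 364 Ω
X_C = 1/(ωC) = 1120 Ω
Branch 1: Z₁ = R = 453 Ω
Branch 2 (series LC): Z₂ = j(X_L − X_C) = −j752 Ω
Parallel: Z = Z₁Z₂/(Z₁+Z₂), |Z| = 388 Ω, ∠Z = -31.1°

-31.1°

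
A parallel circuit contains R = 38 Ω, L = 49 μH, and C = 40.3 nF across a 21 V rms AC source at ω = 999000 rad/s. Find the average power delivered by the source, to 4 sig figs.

11.61 W

X_L = ωL = 48.95 Ω
X_C = 1/(ωC) = 24.84 Ω
Parallel: admittances add. Y = 1/R + 1/(jωL) + jωC
Y = (0.02632 + j0.01983) S
|Y| = 0.03295 S → |Z| = 1/|Y| = 30.35 Ω, ∠Z = −∠Y = -37.00°
I = V/|Z| = 692.0 mA
P = VI cos φ = 21 × 0.6920 × cos(-37.00°) = 11.61 W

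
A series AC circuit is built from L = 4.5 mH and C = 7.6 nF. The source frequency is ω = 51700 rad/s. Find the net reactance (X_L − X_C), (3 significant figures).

-2310 Ω

X_L = ωL = 233 Ω
X_C = 1/(ωC) = 2550 Ω
X = 233 − 2550 = -2310 Ω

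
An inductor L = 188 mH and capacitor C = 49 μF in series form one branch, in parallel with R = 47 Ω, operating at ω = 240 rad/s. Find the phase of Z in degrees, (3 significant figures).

-49.7°

X_L = ωL = 45.1 Ω
X_C = 1/(ωC) = 85.0 Ω
Branch 1: Z₁ = R = 47.0 Ω
Branch 2 (series LC): Z₂ = j(X_L − X_C) = −j39.9 Ω
Parallel: Z = Z₁Z₂/(Z₁+Z₂), |Z| = 30.4 Ω, ∠Z = -49.7°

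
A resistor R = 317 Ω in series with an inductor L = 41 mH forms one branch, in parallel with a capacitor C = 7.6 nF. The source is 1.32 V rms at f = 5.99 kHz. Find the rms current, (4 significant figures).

474.2 μA

ω = 2πf = 37640 rad/s
X_L = ωL = 1543 Ω
X_C = 1/(ωC) = 3496 Ω
Branch 1 (R+jX_L): Z₁ = 317.0 + j1543 Ω, |Z₁| = 1575 Ω
Branch 2 (−jX_C): Z₂ = −j3496 Ω
Parallel: Z = Z₁Z₂/(Z₁+Z₂), |Z| = 2784 Ω, ∠Z = 69.17°
I = V/|Z| = 1.32/2784 = 474.2 μA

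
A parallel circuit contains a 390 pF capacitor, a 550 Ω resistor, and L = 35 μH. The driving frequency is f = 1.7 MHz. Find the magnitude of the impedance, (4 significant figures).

ω = 2πf = 1.068e+07 rad/s
X_L = ωL = 373.8 Ω
X_C = 1/(ωC) = 240.1 Ω
Parallel: admittances add. Y = 1/R + 1/(jωL) + jωC
Y = (0.001818 + j0.001491) S
|Y| = 0.002351 S → |Z| = 1/|Y| = 425.3 Ω, ∠Z = −∠Y = -39.35°

425.3 Ω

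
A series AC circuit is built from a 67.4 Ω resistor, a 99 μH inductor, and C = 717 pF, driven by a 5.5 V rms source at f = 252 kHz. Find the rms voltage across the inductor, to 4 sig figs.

ω = 2πf = 1.583e+06 rad/s
X_L = ωL = 156.8 Ω
X_C = 1/(ωC) = 880.8 Ω
Net reactance X = X_L − X_C = -724.1 Ω
Z = 67.40 − j724.1 Ω
|Z| = √(67.40² + 724.1²) = 727.2 Ω
I = V/|Z| = 7.563 mA
V_L = I·|Z_L| = 0.007563 × 156.8 = 1.186 V

1.186 V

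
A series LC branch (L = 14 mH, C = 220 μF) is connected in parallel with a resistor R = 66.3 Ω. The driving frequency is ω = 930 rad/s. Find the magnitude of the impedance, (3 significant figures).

X_L = ωL = 13.0 Ω
X_C = 1/(ωC) = 4.89 Ω
Branch 1: Z₁ = R = 66.3 Ω
Branch 2 (series LC): Z₂ = j(X_L − X_C) = j8.13 Ω
Parallel: Z = Z₁Z₂/(Z₁+Z₂), |Z| = 8.07 Ω, ∠Z = 83.0°

8.07 Ω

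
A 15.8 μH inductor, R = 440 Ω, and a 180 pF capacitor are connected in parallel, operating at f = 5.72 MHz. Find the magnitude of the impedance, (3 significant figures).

ω = 2πf = 3.594e+07 rad/s
X_L = ωL = 568 Ω
X_C = 1/(ωC) = 155 Ω
Parallel: admittances add. Y = 1/R + 1/(jωL) + jωC
Y = (0.00227 + j0.00471) S
|Y| = 0.00523 S → |Z| = 1/|Y| = 191 Ω, ∠Z = −∠Y = -64.2°

191 Ω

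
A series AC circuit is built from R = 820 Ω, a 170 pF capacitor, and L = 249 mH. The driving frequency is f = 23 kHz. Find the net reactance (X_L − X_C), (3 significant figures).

-4720 Ω

ω = 2πf = 144500 rad/s
X_L = ωL = 36000 Ω
X_C = 1/(ωC) = 40700 Ω
X = 36000 − 40700 = -4720 Ω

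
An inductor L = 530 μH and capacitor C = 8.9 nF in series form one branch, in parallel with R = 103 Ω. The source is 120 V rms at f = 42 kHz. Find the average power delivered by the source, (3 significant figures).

ω = 2πf = 263900 rad/s
X_L = ωL = 140 Ω
X_C = 1/(ωC) = 426 Ω
Branch 1: Z₁ = R = 103 Ω
Branch 2 (series LC): Z₂ = j(X_L − X_C) = −j286 Ω
Parallel: Z = Z₁Z₂/(Z₁+Z₂), |Z| = 96.9 Ω, ∠Z = -19.8°
I = V/|Z| = 1.24 A
P = VI cos φ = 120 × 1.24 × cos(-19.8°) = 140 W

140 W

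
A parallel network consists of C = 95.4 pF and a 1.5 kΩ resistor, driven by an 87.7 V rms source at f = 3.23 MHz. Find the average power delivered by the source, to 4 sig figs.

5.128 W

ω = 2πf = 2.029e+07 rad/s
X_C = 1/(ωC) = 516.5 Ω
Parallel: admittances add. Y = 1/R + jωC
Y = (0.0006667 + j0.001936) S
|Y| = 0.002048 S → |Z| = 1/|Y| = 488.4 Ω, ∠Z = −∠Y = -71.00°
I = V/|Z| = 179.6 mA
P = VI cos φ = 87.7 × 0.1796 × cos(-71.00°) = 5.128 W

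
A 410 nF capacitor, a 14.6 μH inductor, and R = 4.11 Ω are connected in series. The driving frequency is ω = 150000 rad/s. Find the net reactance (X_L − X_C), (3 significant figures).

-14.1 Ω

X_L = ωL = 2.19 Ω
X_C = 1/(ωC) = 16.3 Ω
X = 2.19 − 16.3 = -14.1 Ω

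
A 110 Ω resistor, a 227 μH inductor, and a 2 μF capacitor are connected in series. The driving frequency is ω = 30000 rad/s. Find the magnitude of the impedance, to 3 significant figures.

110 Ω

X_L = ωL = 6.81 Ω
X_C = 1/(ωC) = 16.7 Ω
Net reactance X = X_L − X_C = -9.86 Ω
Z = 110 − j9.86 Ω
|Z| = √(110² + 9.86²) = 110 Ω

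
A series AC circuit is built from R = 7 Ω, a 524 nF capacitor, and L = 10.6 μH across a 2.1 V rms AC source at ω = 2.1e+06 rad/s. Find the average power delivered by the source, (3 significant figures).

X_L = ωL = 22.3 Ω
X_C = 1/(ωC) = 0.909 Ω
Net reactance X = X_L − X_C = 21.4 Ω
Z = 7.00 + j21.4 Ω
|Z| = √(7.00² + 21.4²) = 22.5 Ω
∠Z = arctan(21.4/7.00) = 71.8°
I = V/|Z| = 93.5 mA
P = VI cos φ = 2.1 × 0.0935 × cos(71.8°) = 61.1 mW

61.1 mW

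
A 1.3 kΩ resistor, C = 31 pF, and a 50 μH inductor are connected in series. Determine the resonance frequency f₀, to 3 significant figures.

4.04 MHz

ω₀ = 1/√(LC) = 1/√(5e-05 × 3.1e-11) = 2.54e+07 rad/s
f₀ = ω₀/(2π) = 4.04 MHz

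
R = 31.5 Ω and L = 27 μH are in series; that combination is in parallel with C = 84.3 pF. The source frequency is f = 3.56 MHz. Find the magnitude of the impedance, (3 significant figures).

ω = 2πf = 2.237e+07 rad/s
X_L = ωL = 604 Ω
X_C = 1/(ωC) = 530 Ω
Branch 1 (R+jX_L): Z₁ = 31.5 + j604 Ω, |Z₁| = 605 Ω
Branch 2 (−jX_C): Z₂ = −j530 Ω
Parallel: Z = Z₁Z₂/(Z₁+Z₂), |Z| = 4010 Ω, ∠Z = -69.8°

4010 Ω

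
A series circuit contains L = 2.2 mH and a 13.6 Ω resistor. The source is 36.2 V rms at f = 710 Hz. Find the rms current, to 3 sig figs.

2.16 A

ω = 2πf = 4461 rad/s
X_L = ωL = 9.81 Ω
Z = 13.6 + j9.81 Ω
|Z| = √(13.6² + 9.81²) = 16.8 Ω
I = V/|Z| = 36.2/16.8 = 2.16 A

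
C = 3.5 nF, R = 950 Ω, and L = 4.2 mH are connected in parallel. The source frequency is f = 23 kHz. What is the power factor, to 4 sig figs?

0.6778

ω = 2πf = 144500 rad/s
X_L = ωL = 607.0 Ω
X_C = 1/(ωC) = 1977 Ω
Parallel: admittances add. Y = 1/R + 1/(jωL) + jωC
Y = (0.001053 − j0.001142) S
|Y| = 0.001553 S → |Z| = 1/|Y| = 643.9 Ω, ∠Z = −∠Y = 47.33°
cos φ = cos(47.33°) = 0.6778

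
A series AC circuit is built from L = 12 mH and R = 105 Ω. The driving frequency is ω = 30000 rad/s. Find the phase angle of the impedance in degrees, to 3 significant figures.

73.7°

X_L = ωL = 360 Ω
Z = 105 + j360 Ω
|Z| = √(105² + 360²) = 375 Ω
∠Z = arctan(360/105) = 73.7°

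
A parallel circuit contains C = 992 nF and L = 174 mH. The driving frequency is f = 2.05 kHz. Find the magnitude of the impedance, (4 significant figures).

ω = 2πf = 12880 rad/s
X_L = ωL = 2241 Ω
X_C = 1/(ωC) = 78.26 Ω
Parallel: admittances add. Y = 1/(jωL) + jωC
Y = (0 + j0.01233) S
|Y| = 0.01233 S → |Z| = 1/|Y| = 81.09 Ω, ∠Z = −∠Y = -90.00°

81.09 Ω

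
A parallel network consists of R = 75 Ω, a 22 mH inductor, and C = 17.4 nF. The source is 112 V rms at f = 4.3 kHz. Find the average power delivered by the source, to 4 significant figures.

167.3 W

ω = 2πf = 27020 rad/s
X_L = ωL = 594.4 Ω
X_C = 1/(ωC) = 2127 Ω
Parallel: admittances add. Y = 1/R + 1/(jωL) + jωC
Y = (0.01333 − j0.001212) S
|Y| = 0.01339 S → |Z| = 1/|Y| = 74.69 Ω, ∠Z = −∠Y = 5.195°
I = V/|Z| = 1.499 A
P = VI cos φ = 112 × 1.499 × cos(5.195°) = 167.3 W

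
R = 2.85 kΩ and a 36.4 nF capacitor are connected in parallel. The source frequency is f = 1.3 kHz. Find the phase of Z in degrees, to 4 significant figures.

ω = 2πf = 8168 rad/s
X_C = 1/(ωC) = 3363 Ω
Parallel: admittances add. Y = 1/R + jωC
Y = (0.0003509 + j0.0002973) S
|Y| = 0.0004599 S → |Z| = 1/|Y| = 2174 Ω, ∠Z = −∠Y = -40.28°

-40.28°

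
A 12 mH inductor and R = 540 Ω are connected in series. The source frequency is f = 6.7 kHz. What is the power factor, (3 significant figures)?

0.730

ω = 2πf = 42100 rad/s
X_L = ωL = 505 Ω
Z = 540 + j505 Ω
|Z| = √(540² + 505²) = 739 Ω
∠Z = arctan(505/540) = 43.1°
cos φ = cos(43.1°) = 0.730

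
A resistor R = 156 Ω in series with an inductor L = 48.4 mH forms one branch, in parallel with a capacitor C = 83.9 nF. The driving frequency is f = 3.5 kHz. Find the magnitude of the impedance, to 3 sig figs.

1070 Ω

ω = 2πf = 21990 rad/s
X_L = ωL = 1060 Ω
X_C = 1/(ωC) = 542 Ω
Branch 1 (R+jX_L): Z₁ = 156 + j1060 Ω, |Z₁| = 1080 Ω
Branch 2 (−jX_C): Z₂ = −j542 Ω
Parallel: Z = Z₁Z₂/(Z₁+Z₂), |Z| = 1070 Ω, ∠Z = -81.7°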